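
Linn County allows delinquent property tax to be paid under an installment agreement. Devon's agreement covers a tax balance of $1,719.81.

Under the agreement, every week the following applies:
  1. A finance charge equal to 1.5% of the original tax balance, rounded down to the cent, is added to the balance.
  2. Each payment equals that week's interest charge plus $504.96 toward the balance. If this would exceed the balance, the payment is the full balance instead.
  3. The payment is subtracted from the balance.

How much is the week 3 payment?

$530.75

Week 1: opening $1,719.81; interest $25.79 → $1,745.60; payment $530.75; balance $1,214.85
Week 2: opening $1,214.85; interest $25.79 → $1,240.64; payment $530.75; balance $709.89
Week 3: opening $709.89; interest $25.79 → $735.68; payment $530.75; balance $204.93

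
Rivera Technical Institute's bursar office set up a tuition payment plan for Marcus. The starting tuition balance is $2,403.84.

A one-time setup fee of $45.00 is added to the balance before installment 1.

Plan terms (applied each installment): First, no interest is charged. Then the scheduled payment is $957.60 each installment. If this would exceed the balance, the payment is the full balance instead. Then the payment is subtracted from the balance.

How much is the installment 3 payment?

$533.64

Installment 1: opening $2,448.84; payment $957.60; balance $1,491.24
Installment 2: opening $1,491.24; payment $957.60; balance $533.64
Installment 3: opening $533.64; payment $533.64; balance $0.00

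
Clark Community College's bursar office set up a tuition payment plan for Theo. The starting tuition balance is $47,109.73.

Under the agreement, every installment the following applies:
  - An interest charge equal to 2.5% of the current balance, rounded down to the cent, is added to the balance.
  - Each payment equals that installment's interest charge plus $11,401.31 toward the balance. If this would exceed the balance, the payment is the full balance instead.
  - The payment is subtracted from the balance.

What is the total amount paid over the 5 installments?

Installment 1: opening $47,109.73; interest $1,177.74 → $48,287.47; payment $12,579.05; balance $35,708.42
Installment 2: opening $35,708.42; interest $892.71 → $36,601.13; payment $12,294.02; balance $24,307.11
Installment 3: opening $24,307.11; interest $607.67 → $24,914.78; payment $12,008.98; balance $12,905.80
Installment 4: opening $12,905.80; interest $322.64 → $13,228.44; payment $11,723.95; balance $1,504.49
Installment 5: opening $1,504.49; interest $37.61 → $1,542.10; payment $1,542.10; balance $0.00
Total paid: $50,148.10

$50,148.10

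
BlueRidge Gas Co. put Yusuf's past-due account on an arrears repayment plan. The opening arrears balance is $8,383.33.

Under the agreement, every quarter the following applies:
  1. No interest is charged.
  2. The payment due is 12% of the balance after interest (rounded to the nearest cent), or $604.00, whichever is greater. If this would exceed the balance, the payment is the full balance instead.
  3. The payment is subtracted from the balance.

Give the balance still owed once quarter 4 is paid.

$5,027.44

Quarter 1: opening $8,383.33; payment $1,006.00; balance $7,377.33
Quarter 2: opening $7,377.33; payment $885.28; balance $6,492.05
Quarter 3: opening $6,492.05; payment $779.05; balance $5,713.00
Quarter 4: opening $5,713.00; payment $685.56; balance $5,027.44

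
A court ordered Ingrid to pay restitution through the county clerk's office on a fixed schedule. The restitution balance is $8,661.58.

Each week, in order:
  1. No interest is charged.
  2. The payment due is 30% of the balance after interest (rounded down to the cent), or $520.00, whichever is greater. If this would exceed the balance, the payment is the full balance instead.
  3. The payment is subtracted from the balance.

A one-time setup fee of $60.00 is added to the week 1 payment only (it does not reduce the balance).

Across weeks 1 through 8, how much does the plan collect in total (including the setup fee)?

$8,721.58

# | Opening | Payment | Fee | End bal
1 | $8,661.58 | $2,598.47 | $60.00 | $6,063.11
2 | $6,063.11 | $1,818.93 | — | $4,244.18
3 | $4,244.18 | $1,273.25 | — | $2,970.93
4 | $2,970.93 | $891.27 | — | $2,079.66
5 | $2,079.66 | $623.89 | — | $1,455.77
6 | $1,455.77 | $520.00 | — | $935.77
7 | $935.77 | $520.00 | — | $415.77
8 | $415.77 | $415.77 | — | $0.00
Total paid: $8,721.58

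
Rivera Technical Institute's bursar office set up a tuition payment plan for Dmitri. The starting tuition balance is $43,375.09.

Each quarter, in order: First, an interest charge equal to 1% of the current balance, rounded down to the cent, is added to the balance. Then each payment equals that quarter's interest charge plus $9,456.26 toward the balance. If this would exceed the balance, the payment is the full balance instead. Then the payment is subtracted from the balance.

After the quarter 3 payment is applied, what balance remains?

Quarter 1: $43,375.09 +$433.75 interest = $43,808.84; pay $9,890.01 → $33,918.83
Quarter 2: $33,918.83 +$339.18 interest = $34,258.01; pay $9,795.44 → $24,462.57
Quarter 3: $24,462.57 +$244.62 interest = $24,707.19; pay $9,700.88 → $15,006.31

$15,006.31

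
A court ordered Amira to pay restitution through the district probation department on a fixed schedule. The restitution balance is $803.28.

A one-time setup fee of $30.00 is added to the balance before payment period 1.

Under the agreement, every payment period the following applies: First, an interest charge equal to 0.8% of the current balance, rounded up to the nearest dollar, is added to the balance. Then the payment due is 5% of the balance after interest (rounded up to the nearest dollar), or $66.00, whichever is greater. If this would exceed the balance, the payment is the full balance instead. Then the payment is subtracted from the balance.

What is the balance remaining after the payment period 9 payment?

Payment period 1: opening $833.28; interest $7.00 → $840.28; payment $66.00; balance $774.28
Payment period 2: opening $774.28; interest $7.00 → $781.28; payment $66.00; balance $715.28
Payment period 3: opening $715.28; interest $6.00 → $721.28; payment $66.00; balance $655.28
Payment period 4: opening $655.28; interest $6.00 → $661.28; payment $66.00; balance $595.28
Payment period 5: opening $595.28; interest $5.00 → $600.28; payment $66.00; balance $534.28
Payment period 6: opening $534.28; interest $5.00 → $539.28; payment $66.00; balance $473.28
Payment period 7: opening $473.28; interest $4.00 → $477.28; payment $66.00; balance $411.28
Payment period 8: opening $411.28; interest $4.00 → $415.28; payment $66.00; balance $349.28
Payment period 9: opening $349.28; interest $3.00 → $352.28; payment $66.00; balance $286.28

$286.28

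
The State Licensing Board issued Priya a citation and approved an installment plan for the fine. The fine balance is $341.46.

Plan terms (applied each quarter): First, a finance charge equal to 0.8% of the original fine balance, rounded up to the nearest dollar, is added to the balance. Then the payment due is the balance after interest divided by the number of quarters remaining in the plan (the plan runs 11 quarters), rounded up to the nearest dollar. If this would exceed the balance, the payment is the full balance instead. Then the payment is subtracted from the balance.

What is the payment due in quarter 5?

Quarter 1: opening $341.46; interest $3.00 → $344.46; payment $32.00; balance $312.46
Quarter 2: opening $312.46; interest $3.00 → $315.46; payment $32.00; balance $283.46
Quarter 3: opening $283.46; interest $3.00 → $286.46; payment $32.00; balance $254.46
Quarter 4: opening $254.46; interest $3.00 → $257.46; payment $33.00; balance $224.46
Quarter 5: opening $224.46; interest $3.00 → $227.46; payment $33.00; balance $194.46

$33.00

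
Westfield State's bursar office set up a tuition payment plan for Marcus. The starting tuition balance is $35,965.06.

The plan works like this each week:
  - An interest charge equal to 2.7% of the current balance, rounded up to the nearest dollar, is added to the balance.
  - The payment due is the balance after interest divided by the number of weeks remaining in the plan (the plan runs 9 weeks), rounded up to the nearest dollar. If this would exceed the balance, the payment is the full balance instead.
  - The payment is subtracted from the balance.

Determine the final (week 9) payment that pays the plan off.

Week 1: $35,965.06 +$972.00 interest = $36,937.06; pay $4,105.00 → $32,832.06
Week 2: $32,832.06 +$887.00 interest = $33,719.06; pay $4,215.00 → $29,504.06
Week 3: $29,504.06 +$797.00 interest = $30,301.06; pay $4,329.00 → $25,972.06
Week 4: $25,972.06 +$702.00 interest = $26,674.06; pay $4,446.00 → $22,228.06
Week 5: $22,228.06 +$601.00 interest = $22,829.06; pay $4,566.00 → $18,263.06
Week 6: $18,263.06 +$494.00 interest = $18,757.06; pay $4,690.00 → $14,067.06
Week 7: $14,067.06 +$380.00 interest = $14,447.06; pay $4,816.00 → $9,631.06
Week 8: $9,631.06 +$261.00 interest = $9,892.06; pay $4,947.00 → $4,945.06
Week 9: $4,945.06 +$134.00 interest = $5,079.06; pay $5,079.06 → $0.00

$5,079.06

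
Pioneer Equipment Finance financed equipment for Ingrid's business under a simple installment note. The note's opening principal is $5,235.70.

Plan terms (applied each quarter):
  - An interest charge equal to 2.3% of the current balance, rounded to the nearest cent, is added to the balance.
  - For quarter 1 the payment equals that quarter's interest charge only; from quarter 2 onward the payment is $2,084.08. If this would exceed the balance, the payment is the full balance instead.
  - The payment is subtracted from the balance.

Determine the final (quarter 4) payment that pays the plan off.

Quarter 1: opening $5,235.70; interest $120.42 → $5,356.12; payment $120.42; balance $5,235.70
Quarter 2: opening $5,235.70; interest $120.42 → $5,356.12; payment $2,084.08; balance $3,272.04
Quarter 3: opening $3,272.04; interest $75.26 → $3,347.30; payment $2,084.08; balance $1,263.22
Quarter 4: opening $1,263.22; interest $29.05 → $1,292.27; payment $1,292.27; balance $0.00

$1,292.27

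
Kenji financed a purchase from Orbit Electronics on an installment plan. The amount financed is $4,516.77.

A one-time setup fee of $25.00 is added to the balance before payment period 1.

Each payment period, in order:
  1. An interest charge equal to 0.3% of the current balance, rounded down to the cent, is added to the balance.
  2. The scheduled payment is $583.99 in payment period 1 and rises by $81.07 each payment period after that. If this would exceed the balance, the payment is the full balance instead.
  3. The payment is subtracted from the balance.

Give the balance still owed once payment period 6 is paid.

Payment period 1: $4,541.77 +$13.62 interest = $4,555.39; pay $583.99 → $3,971.40
Payment period 2: $3,971.40 +$11.91 interest = $3,983.31; pay $665.06 → $3,318.25
Payment period 3: $3,318.25 +$9.95 interest = $3,328.20; pay $746.13 → $2,582.07
Payment period 4: $2,582.07 +$7.74 interest = $2,589.81; pay $827.20 → $1,762.61
Payment period 5: $1,762.61 +$5.28 interest = $1,767.89; pay $908.27 → $859.62
Payment period 6: $859.62 +$2.57 interest = $862.19; pay $862.19 → $0.00

$0.00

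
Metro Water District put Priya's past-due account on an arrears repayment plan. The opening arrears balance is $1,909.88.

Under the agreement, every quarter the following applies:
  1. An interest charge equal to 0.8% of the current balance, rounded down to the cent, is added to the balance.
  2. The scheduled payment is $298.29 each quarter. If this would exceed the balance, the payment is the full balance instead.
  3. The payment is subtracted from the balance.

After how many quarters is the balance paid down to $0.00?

7

Quarter 1: $1,909.88 +$15.27 interest = $1,925.15; pay $298.29 → $1,626.86
Quarter 2: $1,626.86 +$13.01 interest = $1,639.87; pay $298.29 → $1,341.58
Quarter 3: $1,341.58 +$10.73 interest = $1,352.31; pay $298.29 → $1,054.02
Quarter 4: $1,054.02 +$8.43 interest = $1,062.45; pay $298.29 → $764.16
Quarter 5: $764.16 +$6.11 interest = $770.27; pay $298.29 → $471.98
Quarter 6: $471.98 +$3.77 interest = $475.75; pay $298.29 → $177.46
Quarter 7: $177.46 +$1.41 interest = $178.87; pay $178.87 → $0.00
Balance reaches $0.00 in quarter 7.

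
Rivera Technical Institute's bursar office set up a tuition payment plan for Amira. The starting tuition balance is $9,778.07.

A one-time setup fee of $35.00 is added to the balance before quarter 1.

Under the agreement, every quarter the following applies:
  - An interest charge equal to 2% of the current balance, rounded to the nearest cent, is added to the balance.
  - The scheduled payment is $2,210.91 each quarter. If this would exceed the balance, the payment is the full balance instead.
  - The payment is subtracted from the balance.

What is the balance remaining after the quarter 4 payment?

Quarter 1: opening $9,813.07; interest $196.26 → $10,009.33; payment $2,210.91; balance $7,798.42
Quarter 2: opening $7,798.42; interest $155.97 → $7,954.39; payment $2,210.91; balance $5,743.48
Quarter 3: opening $5,743.48; interest $114.87 → $5,858.35; payment $2,210.91; balance $3,647.44
Quarter 4: opening $3,647.44; interest $72.95 → $3,720.39; payment $2,210.91; balance $1,509.48

$1,509.48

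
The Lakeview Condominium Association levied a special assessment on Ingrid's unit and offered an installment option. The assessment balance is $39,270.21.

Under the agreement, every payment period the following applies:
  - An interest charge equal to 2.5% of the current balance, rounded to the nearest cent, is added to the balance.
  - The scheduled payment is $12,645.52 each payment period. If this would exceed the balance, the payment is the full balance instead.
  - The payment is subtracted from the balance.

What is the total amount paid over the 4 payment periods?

$41,418.33

Payment period 1: opening $39,270.21; interest $981.76 → $40,251.97; payment $12,645.52; balance $27,606.45
Payment period 2: opening $27,606.45; interest $690.16 → $28,296.61; payment $12,645.52; balance $15,651.09
Payment period 3: opening $15,651.09; interest $391.28 → $16,042.37; payment $12,645.52; balance $3,396.85
Payment period 4: opening $3,396.85; interest $84.92 → $3,481.77; payment $3,481.77; balance $0.00
Total paid: $41,418.33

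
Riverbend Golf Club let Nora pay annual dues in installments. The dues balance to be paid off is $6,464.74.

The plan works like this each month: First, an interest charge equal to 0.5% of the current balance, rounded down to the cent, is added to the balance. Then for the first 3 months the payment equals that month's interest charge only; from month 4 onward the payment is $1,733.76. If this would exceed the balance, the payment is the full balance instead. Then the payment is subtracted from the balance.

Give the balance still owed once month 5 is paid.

$3,053.35

# | Opening | Interest | Payment | End bal
1 | $6,464.74 | $32.32 | $32.32 | $6,464.74
2 | $6,464.74 | $32.32 | $32.32 | $6,464.74
3 | $6,464.74 | $32.32 | $32.32 | $6,464.74
4 | $6,464.74 | $32.32 | $1,733.76 | $4,763.30
5 | $4,763.30 | $23.81 | $1,733.76 | $3,053.35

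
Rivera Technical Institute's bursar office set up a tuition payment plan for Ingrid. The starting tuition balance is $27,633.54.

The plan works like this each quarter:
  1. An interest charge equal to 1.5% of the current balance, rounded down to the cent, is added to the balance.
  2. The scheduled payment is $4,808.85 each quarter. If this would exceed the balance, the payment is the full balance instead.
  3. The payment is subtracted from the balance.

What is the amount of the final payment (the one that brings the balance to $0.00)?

$262.59

Quarter 1: opening $27,633.54; interest $414.50 → $28,048.04; payment $4,808.85; balance $23,239.19
Quarter 2: opening $23,239.19; interest $348.58 → $23,587.77; payment $4,808.85; balance $18,778.92
Quarter 3: opening $18,778.92; interest $281.68 → $19,060.60; payment $4,808.85; balance $14,251.75
Quarter 4: opening $14,251.75; interest $213.77 → $14,465.52; payment $4,808.85; balance $9,656.67
Quarter 5: opening $9,656.67; interest $144.85 → $9,801.52; payment $4,808.85; balance $4,992.67
Quarter 6: opening $4,992.67; interest $74.89 → $5,067.56; payment $4,808.85; balance $258.71
Quarter 7: opening $258.71; interest $3.88 → $262.59; payment $262.59; balance $0.00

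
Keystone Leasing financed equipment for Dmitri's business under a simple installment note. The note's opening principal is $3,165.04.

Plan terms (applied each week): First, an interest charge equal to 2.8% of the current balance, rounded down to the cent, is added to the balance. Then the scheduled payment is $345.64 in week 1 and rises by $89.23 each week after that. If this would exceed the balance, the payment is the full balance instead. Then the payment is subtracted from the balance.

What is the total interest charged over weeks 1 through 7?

Week 1: $3,165.04 +$88.62 interest = $3,253.66; pay $345.64 → $2,908.02
Week 2: $2,908.02 +$81.42 interest = $2,989.44; pay $434.87 → $2,554.57
Week 3: $2,554.57 +$71.52 interest = $2,626.09; pay $524.10 → $2,101.99
Week 4: $2,101.99 +$58.85 interest = $2,160.84; pay $613.33 → $1,547.51
Week 5: $1,547.51 +$43.33 interest = $1,590.84; pay $702.56 → $888.28
Week 6: $888.28 +$24.87 interest = $913.15; pay $791.79 → $121.36
Week 7: $121.36 +$3.39 interest = $124.75; pay $124.75 → $0.00
Total interest: $88.62 + $81.42 + $71.52 + $58.85 + $43.33 + $24.87 + $3.39 = $372.00

$372.00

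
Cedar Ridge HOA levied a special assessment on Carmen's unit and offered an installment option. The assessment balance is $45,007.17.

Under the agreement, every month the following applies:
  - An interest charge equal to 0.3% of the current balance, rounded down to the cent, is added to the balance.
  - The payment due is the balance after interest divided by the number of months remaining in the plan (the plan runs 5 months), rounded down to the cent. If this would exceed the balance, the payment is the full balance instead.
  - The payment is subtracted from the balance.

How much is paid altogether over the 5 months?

$45,413.83

Month 1: opening $45,007.17; interest $135.02 → $45,142.19; payment $9,028.43; balance $36,113.76
Month 2: opening $36,113.76; interest $108.34 → $36,222.10; payment $9,055.52; balance $27,166.58
Month 3: opening $27,166.58; interest $81.49 → $27,248.07; payment $9,082.69; balance $18,165.38
Month 4: opening $18,165.38; interest $54.49 → $18,219.87; payment $9,109.93; balance $9,109.94
Month 5: opening $9,109.94; interest $27.32 → $9,137.26; payment $9,137.26; balance $0.00
Total paid: $45,413.83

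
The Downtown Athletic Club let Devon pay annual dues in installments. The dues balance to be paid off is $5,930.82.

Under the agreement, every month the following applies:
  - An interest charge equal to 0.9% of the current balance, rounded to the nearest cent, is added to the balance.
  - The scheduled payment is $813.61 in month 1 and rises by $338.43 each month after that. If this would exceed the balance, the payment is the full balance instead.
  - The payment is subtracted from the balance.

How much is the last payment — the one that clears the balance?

Month 1: $5,930.82 +$53.38 interest = $5,984.20; pay $813.61 → $5,170.59
Month 2: $5,170.59 +$46.54 interest = $5,217.13; pay $1,152.04 → $4,065.09
Month 3: $4,065.09 +$36.59 interest = $4,101.68; pay $1,490.47 → $2,611.21
Month 4: $2,611.21 +$23.50 interest = $2,634.71; pay $1,828.90 → $805.81
Month 5: $805.81 +$7.25 interest = $813.06; pay $813.06 → $0.00

$813.06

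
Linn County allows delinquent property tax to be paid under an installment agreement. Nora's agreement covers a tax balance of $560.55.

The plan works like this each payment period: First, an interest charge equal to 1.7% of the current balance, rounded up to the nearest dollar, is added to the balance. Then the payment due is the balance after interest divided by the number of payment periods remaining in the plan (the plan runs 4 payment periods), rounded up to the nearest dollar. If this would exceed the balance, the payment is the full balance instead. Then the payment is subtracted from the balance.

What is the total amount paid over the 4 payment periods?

Payment period 1: opening $560.55; interest $10.00 → $570.55; payment $143.00; balance $427.55
Payment period 2: opening $427.55; interest $8.00 → $435.55; payment $146.00; balance $289.55
Payment period 3: opening $289.55; interest $5.00 → $294.55; payment $148.00; balance $146.55
Payment period 4: opening $146.55; interest $3.00 → $149.55; payment $149.55; balance $0.00
Total paid: $586.55

$586.55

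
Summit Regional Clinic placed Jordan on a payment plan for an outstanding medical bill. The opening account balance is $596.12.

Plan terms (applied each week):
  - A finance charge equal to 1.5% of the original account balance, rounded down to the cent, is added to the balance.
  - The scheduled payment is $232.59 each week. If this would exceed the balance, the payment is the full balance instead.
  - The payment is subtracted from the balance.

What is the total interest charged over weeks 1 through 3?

$26.82

Week 1: opening $596.12; interest $8.94 → $605.06; payment $232.59; balance $372.47
Week 2: opening $372.47; interest $8.94 → $381.41; payment $232.59; balance $148.82
Week 3: opening $148.82; interest $8.94 → $157.76; payment $157.76; balance $0.00
Total interest: $8.94 + $8.94 + $8.94 = $26.82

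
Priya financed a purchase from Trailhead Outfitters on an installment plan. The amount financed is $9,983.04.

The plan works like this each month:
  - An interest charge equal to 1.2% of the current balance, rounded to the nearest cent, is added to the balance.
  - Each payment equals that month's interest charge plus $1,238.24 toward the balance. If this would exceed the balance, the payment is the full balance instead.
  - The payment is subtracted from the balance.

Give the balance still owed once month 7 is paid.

$1,315.36

Month 1: $9,983.04 +$119.80 interest = $10,102.84; pay $1,358.04 → $8,744.80
Month 2: $8,744.80 +$104.94 interest = $8,849.74; pay $1,343.18 → $7,506.56
Month 3: $7,506.56 +$90.08 interest = $7,596.64; pay $1,328.32 → $6,268.32
Month 4: $6,268.32 +$75.22 interest = $6,343.54; pay $1,313.46 → $5,030.08
Month 5: $5,030.08 +$60.36 interest = $5,090.44; pay $1,298.60 → $3,791.84
Month 6: $3,791.84 +$45.50 interest = $3,837.34; pay $1,283.74 → $2,553.60
Month 7: $2,553.60 +$30.64 interest = $2,584.24; pay $1,268.88 → $1,315.36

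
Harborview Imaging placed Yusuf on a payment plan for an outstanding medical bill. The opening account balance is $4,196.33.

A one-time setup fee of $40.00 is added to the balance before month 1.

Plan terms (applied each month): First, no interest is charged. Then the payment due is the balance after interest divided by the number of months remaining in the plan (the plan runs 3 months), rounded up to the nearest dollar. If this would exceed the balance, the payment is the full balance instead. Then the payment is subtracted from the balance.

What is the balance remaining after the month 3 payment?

Month 1: $4,236.33 − $1,413.00 → $2,823.33
Month 2: $2,823.33 − $1,412.00 → $1,411.33
Month 3: $1,411.33 − $1,411.33 → $0.00

$0.00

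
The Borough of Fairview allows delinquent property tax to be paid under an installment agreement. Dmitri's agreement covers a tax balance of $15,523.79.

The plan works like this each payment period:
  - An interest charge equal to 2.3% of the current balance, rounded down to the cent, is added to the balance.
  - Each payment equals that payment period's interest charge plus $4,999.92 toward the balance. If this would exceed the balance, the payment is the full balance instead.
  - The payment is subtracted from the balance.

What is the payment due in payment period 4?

$536.08

Payment period 1: opening $15,523.79; interest $357.04 → $15,880.83; payment $5,356.96; balance $10,523.87
Payment period 2: opening $10,523.87; interest $242.04 → $10,765.91; payment $5,241.96; balance $5,523.95
Payment period 3: opening $5,523.95; interest $127.05 → $5,651.00; payment $5,126.97; balance $524.03
Payment period 4: opening $524.03; interest $12.05 → $536.08; payment $536.08; balance $0.00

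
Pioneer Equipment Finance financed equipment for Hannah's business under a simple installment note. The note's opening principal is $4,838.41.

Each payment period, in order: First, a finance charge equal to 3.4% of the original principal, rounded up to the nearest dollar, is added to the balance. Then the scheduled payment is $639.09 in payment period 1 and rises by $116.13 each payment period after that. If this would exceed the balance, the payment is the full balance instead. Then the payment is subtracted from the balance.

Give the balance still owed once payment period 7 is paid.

Payment period 1: $4,838.41 +$165.00 interest = $5,003.41; pay $639.09 → $4,364.32
Payment period 2: $4,364.32 +$165.00 interest = $4,529.32; pay $755.22 → $3,774.10
Payment period 3: $3,774.10 +$165.00 interest = $3,939.10; pay $871.35 → $3,067.75
Payment period 4: $3,067.75 +$165.00 interest = $3,232.75; pay $987.48 → $2,245.27
Payment period 5: $2,245.27 +$165.00 interest = $2,410.27; pay $1,103.61 → $1,306.66
Payment period 6: $1,306.66 +$165.00 interest = $1,471.66; pay $1,219.74 → $251.92
Payment period 7: $251.92 +$165.00 interest = $416.92; pay $416.92 → $0.00

$0.00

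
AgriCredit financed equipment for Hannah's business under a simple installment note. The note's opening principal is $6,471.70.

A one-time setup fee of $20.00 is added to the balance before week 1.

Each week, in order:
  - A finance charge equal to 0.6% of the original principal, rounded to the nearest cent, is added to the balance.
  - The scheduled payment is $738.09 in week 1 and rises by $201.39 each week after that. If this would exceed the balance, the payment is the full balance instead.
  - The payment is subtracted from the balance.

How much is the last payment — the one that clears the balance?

$1,020.33

# | Opening | Interest | Payment | End bal
1 | $6,491.70 | $38.83 | $738.09 | $5,792.44
2 | $5,792.44 | $38.83 | $939.48 | $4,891.79
3 | $4,891.79 | $38.83 | $1,140.87 | $3,789.75
4 | $3,789.75 | $38.83 | $1,342.26 | $2,486.32
5 | $2,486.32 | $38.83 | $1,543.65 | $981.50
6 | $981.50 | $38.83 | $1,020.33 | $0.00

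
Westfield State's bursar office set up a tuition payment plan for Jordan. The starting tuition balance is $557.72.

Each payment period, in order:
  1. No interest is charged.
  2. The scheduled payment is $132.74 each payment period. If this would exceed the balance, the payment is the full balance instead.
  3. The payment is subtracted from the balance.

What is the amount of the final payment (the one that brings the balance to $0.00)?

Payment period 1: $557.72 − $132.74 → $424.98
Payment period 2: $424.98 − $132.74 → $292.24
Payment period 3: $292.24 − $132.74 → $159.50
Payment period 4: $159.50 − $132.74 → $26.76
Payment period 5: $26.76 − $26.76 → $0.00

$26.76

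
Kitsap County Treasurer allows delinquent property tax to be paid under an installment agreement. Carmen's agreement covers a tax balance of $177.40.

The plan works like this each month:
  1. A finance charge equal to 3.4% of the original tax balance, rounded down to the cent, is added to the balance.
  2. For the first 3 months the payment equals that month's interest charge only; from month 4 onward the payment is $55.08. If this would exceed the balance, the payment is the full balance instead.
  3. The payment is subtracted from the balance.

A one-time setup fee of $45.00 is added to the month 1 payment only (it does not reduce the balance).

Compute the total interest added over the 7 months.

$42.21

Month 1: opening $177.40; interest $6.03 → $183.43; payment $6.03 (+ $45.00 fee); balance $177.40
Month 2: opening $177.40; interest $6.03 → $183.43; payment $6.03; balance $177.40
Month 3: opening $177.40; interest $6.03 → $183.43; payment $6.03; balance $177.40
Month 4: opening $177.40; interest $6.03 → $183.43; payment $55.08; balance $128.35
Month 5: opening $128.35; interest $6.03 → $134.38; payment $55.08; balance $79.30
Month 6: opening $79.30; interest $6.03 → $85.33; payment $55.08; balance $30.25
Month 7: opening $30.25; interest $6.03 → $36.28; payment $36.28; balance $0.00
Total interest: $6.03 + $6.03 + $6.03 + $6.03 + $6.03 + $6.03 + $6.03 = $42.21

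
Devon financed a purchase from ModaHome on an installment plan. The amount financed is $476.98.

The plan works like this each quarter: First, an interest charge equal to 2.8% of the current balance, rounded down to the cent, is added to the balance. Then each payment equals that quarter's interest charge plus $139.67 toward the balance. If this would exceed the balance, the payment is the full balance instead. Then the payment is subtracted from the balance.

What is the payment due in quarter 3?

Quarter 1: opening $476.98; interest $13.35 → $490.33; payment $153.02; balance $337.31
Quarter 2: opening $337.31; interest $9.44 → $346.75; payment $149.11; balance $197.64
Quarter 3: opening $197.64; interest $5.53 → $203.17; payment $145.20; balance $57.97

$145.20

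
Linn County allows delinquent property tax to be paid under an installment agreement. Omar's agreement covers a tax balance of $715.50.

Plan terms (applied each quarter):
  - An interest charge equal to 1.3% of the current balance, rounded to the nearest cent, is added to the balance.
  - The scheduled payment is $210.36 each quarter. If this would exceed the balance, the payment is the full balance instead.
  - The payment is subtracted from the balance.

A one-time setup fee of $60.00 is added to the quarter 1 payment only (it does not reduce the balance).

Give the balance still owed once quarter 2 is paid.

# | Opening | Interest | Payment | Fee | End bal
1 | $715.50 | $9.30 | $210.36 | $60.00 | $514.44
2 | $514.44 | $6.69 | $210.36 | — | $310.77

$310.77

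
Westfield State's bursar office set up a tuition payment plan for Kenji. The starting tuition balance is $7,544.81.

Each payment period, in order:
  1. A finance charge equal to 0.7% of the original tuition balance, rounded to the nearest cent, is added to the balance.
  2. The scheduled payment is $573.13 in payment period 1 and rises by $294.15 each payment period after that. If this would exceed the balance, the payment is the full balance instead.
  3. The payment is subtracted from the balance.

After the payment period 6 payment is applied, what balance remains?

$10.64

Payment period 1: $7,544.81 +$52.81 interest = $7,597.62; pay $573.13 → $7,024.49
Payment period 2: $7,024.49 +$52.81 interest = $7,077.30; pay $867.28 → $6,210.02
Payment period 3: $6,210.02 +$52.81 interest = $6,262.83; pay $1,161.43 → $5,101.40
Payment period 4: $5,101.40 +$52.81 interest = $5,154.21; pay $1,455.58 → $3,698.63
Payment period 5: $3,698.63 +$52.81 interest = $3,751.44; pay $1,749.73 → $2,001.71
Payment period 6: $2,001.71 +$52.81 interest = $2,054.52; pay $2,043.88 → $10.64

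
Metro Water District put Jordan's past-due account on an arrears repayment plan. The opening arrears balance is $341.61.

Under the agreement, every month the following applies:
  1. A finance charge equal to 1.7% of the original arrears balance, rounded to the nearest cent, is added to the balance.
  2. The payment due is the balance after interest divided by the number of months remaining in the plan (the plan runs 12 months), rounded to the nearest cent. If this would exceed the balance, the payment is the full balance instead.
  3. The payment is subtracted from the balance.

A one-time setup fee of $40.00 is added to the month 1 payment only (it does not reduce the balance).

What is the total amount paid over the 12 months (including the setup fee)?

Month 1: opening $341.61; interest $5.81 → $347.42; payment $28.95 (+ $40.00 fee); balance $318.47
Month 2: opening $318.47; interest $5.81 → $324.28; payment $29.48; balance $294.80
Month 3: opening $294.80; interest $5.81 → $300.61; payment $30.06; balance $270.55
Month 4: opening $270.55; interest $5.81 → $276.36; payment $30.71; balance $245.65
Month 5: opening $245.65; interest $5.81 → $251.46; payment $31.43; balance $220.03
Month 6: opening $220.03; interest $5.81 → $225.84; payment $32.26; balance $193.58
Month 7: opening $193.58; interest $5.81 → $199.39; payment $33.23; balance $166.16
Month 8: opening $166.16; interest $5.81 → $171.97; payment $34.39; balance $137.58
Month 9: opening $137.58; interest $5.81 → $143.39; payment $35.85; balance $107.54
Month 10: opening $107.54; interest $5.81 → $113.35; payment $37.78; balance $75.57
Month 11: opening $75.57; interest $5.81 → $81.38; payment $40.69; balance $40.69
Month 12: opening $40.69; interest $5.81 → $46.50; payment $46.50; balance $0.00
Total paid: $451.33

$451.33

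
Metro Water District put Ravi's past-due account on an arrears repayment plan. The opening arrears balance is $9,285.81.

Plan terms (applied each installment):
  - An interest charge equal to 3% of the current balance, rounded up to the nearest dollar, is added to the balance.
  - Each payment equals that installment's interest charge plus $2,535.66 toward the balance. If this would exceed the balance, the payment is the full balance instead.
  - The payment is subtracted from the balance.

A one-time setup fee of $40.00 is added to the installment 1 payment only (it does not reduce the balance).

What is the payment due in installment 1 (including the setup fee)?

$2,854.66

Installment 1: opening $9,285.81; interest $279.00 → $9,564.81; payment $2,814.66 (+ $40.00 fee); balance $6,750.15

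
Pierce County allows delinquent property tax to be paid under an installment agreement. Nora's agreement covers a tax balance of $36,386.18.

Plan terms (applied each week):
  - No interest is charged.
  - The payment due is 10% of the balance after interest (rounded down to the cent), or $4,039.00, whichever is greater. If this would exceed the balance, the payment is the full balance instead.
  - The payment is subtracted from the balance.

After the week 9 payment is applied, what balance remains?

Week 1: $36,386.18 − $4,039.00 → $32,347.18
Week 2: $32,347.18 − $4,039.00 → $28,308.18
Week 3: $28,308.18 − $4,039.00 → $24,269.18
Week 4: $24,269.18 − $4,039.00 → $20,230.18
Week 5: $20,230.18 − $4,039.00 → $16,191.18
Week 6: $16,191.18 − $4,039.00 → $12,152.18
Week 7: $12,152.18 − $4,039.00 → $8,113.18
Week 8: $8,113.18 − $4,039.00 → $4,074.18
Week 9: $4,074.18 − $4,039.00 → $35.18

$35.18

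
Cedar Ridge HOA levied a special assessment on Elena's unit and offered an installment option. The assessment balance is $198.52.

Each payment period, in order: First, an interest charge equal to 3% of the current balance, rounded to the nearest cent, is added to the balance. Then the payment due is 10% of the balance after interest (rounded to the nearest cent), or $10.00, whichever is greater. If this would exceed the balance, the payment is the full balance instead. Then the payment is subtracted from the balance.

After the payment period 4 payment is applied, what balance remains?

Payment period 1: opening $198.52; interest $5.96 → $204.48; payment $20.45; balance $184.03
Payment period 2: opening $184.03; interest $5.52 → $189.55; payment $18.96; balance $170.59
Payment period 3: opening $170.59; interest $5.12 → $175.71; payment $17.57; balance $158.14
Payment period 4: opening $158.14; interest $4.74 → $162.88; payment $16.29; balance $146.59

$146.59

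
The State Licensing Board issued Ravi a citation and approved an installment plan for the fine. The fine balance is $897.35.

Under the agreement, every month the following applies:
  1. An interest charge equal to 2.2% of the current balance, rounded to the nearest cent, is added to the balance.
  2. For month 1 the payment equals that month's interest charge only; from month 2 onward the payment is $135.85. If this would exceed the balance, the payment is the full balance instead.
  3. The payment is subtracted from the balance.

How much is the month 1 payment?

Month 1: $897.35 +$19.74 interest = $917.09; pay $19.74 → $897.35

$19.74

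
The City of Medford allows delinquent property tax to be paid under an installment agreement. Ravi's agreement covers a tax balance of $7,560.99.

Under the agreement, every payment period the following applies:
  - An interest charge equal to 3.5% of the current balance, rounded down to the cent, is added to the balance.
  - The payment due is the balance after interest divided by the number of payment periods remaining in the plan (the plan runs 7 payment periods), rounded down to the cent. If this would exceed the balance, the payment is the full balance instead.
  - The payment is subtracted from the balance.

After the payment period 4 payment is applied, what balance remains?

# | Opening | Interest | Payment | End bal
1 | $7,560.99 | $264.63 | $1,117.94 | $6,707.68
2 | $6,707.68 | $234.76 | $1,157.07 | $5,785.37
3 | $5,785.37 | $202.48 | $1,197.57 | $4,790.28
4 | $4,790.28 | $167.65 | $1,239.48 | $3,718.45

$3,718.45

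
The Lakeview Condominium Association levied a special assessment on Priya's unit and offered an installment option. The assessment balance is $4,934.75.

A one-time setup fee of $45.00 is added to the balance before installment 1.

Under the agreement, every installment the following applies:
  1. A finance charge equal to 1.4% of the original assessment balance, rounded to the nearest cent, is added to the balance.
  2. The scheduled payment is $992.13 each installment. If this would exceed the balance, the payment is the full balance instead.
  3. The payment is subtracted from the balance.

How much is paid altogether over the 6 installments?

$5,394.29

Installment 1: opening $4,979.75; interest $69.09 → $5,048.84; payment $992.13; balance $4,056.71
Installment 2: opening $4,056.71; interest $69.09 → $4,125.80; payment $992.13; balance $3,133.67
Installment 3: opening $3,133.67; interest $69.09 → $3,202.76; payment $992.13; balance $2,210.63
Installment 4: opening $2,210.63; interest $69.09 → $2,279.72; payment $992.13; balance $1,287.59
Installment 5: opening $1,287.59; interest $69.09 → $1,356.68; payment $992.13; balance $364.55
Installment 6: opening $364.55; interest $69.09 → $433.64; payment $433.64; balance $0.00
Total paid: $5,394.29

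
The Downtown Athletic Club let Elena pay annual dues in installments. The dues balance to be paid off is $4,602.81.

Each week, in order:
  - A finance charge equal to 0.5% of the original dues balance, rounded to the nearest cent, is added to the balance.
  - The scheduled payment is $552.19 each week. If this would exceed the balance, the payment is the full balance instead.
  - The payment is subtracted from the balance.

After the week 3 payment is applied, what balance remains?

Week 1: opening $4,602.81; interest $23.01 → $4,625.82; payment $552.19; balance $4,073.63
Week 2: opening $4,073.63; interest $23.01 → $4,096.64; payment $552.19; balance $3,544.45
Week 3: opening $3,544.45; interest $23.01 → $3,567.46; payment $552.19; balance $3,015.27

$3,015.27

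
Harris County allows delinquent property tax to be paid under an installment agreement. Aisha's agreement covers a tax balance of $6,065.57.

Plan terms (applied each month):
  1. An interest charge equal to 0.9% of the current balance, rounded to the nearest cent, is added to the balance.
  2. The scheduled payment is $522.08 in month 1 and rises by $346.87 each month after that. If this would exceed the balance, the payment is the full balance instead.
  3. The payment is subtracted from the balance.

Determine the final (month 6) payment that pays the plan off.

Month 1: opening $6,065.57; interest $54.59 → $6,120.16; payment $522.08; balance $5,598.08
Month 2: opening $5,598.08; interest $50.38 → $5,648.46; payment $868.95; balance $4,779.51
Month 3: opening $4,779.51; interest $43.02 → $4,822.53; payment $1,215.82; balance $3,606.71
Month 4: opening $3,606.71; interest $32.46 → $3,639.17; payment $1,562.69; balance $2,076.48
Month 5: opening $2,076.48; interest $18.69 → $2,095.17; payment $1,909.56; balance $185.61
Month 6: opening $185.61; interest $1.67 → $187.28; payment $187.28; balance $0.00

$187.28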